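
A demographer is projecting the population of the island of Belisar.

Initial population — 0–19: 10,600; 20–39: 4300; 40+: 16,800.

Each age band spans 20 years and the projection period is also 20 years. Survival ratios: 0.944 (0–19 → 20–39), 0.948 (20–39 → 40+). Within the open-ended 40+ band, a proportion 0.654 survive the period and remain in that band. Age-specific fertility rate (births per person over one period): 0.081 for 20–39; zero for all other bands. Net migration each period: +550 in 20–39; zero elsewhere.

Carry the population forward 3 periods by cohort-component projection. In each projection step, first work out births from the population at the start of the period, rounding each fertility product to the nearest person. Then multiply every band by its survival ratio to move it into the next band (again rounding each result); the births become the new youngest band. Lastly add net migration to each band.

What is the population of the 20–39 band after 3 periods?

— Period 1 —
Births: 4300 * 0.081 = 348
20–39: 10600 * 0.944 = 10006
40+: 4300 * 0.948 + 16800 * 0.654 = 4076 + 10987 = 15063
Net migration: 20–39 + 550 → 10556
End of period: [348, 10556, 15063]
— Period 2 —
Births: 10556 * 0.081 = 855
20–39: 348 * 0.944 = 329
40+: 10556 * 0.948 + 15063 * 0.654 = 10007 + 9851 = 19858
Net migration: 20–39 + 550 → 879
End of period: [855, 879, 19858]
— Period 3 —
Births: 879 * 0.081 = 71
20–39: 855 * 0.944 = 807
40+: 879 * 0.948 + 19858 * 0.654 = 833 + 12987 = 13820
Net migration: 20–39 + 550 → 1357
End of period: [71, 1357, 13820]

1357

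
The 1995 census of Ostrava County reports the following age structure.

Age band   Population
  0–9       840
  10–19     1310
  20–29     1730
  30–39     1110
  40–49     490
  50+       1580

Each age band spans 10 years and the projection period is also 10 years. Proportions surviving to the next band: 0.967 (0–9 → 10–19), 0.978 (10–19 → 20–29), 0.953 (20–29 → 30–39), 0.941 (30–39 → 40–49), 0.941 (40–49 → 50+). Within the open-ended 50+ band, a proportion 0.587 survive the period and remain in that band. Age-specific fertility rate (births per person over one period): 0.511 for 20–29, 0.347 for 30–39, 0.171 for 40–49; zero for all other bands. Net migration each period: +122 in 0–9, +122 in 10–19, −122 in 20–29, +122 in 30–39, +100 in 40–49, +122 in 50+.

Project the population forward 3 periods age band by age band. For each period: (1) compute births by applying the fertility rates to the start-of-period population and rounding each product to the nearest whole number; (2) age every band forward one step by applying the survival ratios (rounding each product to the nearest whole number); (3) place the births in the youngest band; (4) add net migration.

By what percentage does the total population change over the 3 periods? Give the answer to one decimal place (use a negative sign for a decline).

Numbering the bands 1..6 from youngest to oldest:
Period 1:
Births: 1730 × 0.511 = 884  |  1110 × 0.347 = 385  |  490 × 0.171 = 84 — total 1353
Band 2: 840 × 0.967 = 812
Band 3: 1310 × 0.978 = 1281
Band 4: 1730 × 0.953 = 1649
Band 5: 1110 × 0.941 = 1045
Band 6: 490 × 0.941 + 1580 × 0.587 = 461 + 927 = 1388
Net migration: Band 1 + 122 → 1475; Band 2 + 122 → 934; Band 3 − 122 → 1159; Band 4 + 122 → 1771; Band 5 + 100 → 1145; Band 6 + 122 → 1510
Giving 1475 / 934 / 1159 / 1771 / 1145 / 1510.
Period 2:
Births: 1159 × 0.511 = 592  |  1771 × 0.347 = 615  |  1145 × 0.171 = 196 — total 1403
Band 2: 1475 × 0.967 = 1426
Band 3: 934 × 0.978 = 913
Band 4: 1159 × 0.953 = 1105
Band 5: 1771 × 0.941 = 1667
Band 6: 1145 × 0.941 + 1510 × 0.587 = 1077 + 886 = 1963
Net migration: Band 1 + 122 → 1525; Band 2 + 122 → 1548; Band 3 − 122 → 791; Band 4 + 122 → 1227; Band 5 + 100 → 1767; Band 6 + 122 → 2085
Giving 1525 / 1548 / 791 / 1227 / 1767 / 2085.
Period 3:
Births: 791 × 0.511 = 404  |  1227 × 0.347 = 426  |  1767 × 0.171 = 302 — total 1132
Band 2: 1525 × 0.967 = 1475
Band 3: 1548 × 0.978 = 1514
Band 4: 791 × 0.953 = 754
Band 5: 1227 × 0.941 = 1155
Band 6: 1767 × 0.941 + 2085 × 0.587 = 1663 + 1224 = 2887
Net migration: Band 1 + 122 → 1254; Band 2 + 122 → 1597; Band 3 − 122 → 1392; Band 4 + 122 → 876; Band 5 + 100 → 1255; Band 6 + 122 → 3009
Giving 1254 / 1597 / 1392 / 876 / 1255 / 3009.
Total: 7060 → 9383; change = 2323; percentage change = 32.9%

32.9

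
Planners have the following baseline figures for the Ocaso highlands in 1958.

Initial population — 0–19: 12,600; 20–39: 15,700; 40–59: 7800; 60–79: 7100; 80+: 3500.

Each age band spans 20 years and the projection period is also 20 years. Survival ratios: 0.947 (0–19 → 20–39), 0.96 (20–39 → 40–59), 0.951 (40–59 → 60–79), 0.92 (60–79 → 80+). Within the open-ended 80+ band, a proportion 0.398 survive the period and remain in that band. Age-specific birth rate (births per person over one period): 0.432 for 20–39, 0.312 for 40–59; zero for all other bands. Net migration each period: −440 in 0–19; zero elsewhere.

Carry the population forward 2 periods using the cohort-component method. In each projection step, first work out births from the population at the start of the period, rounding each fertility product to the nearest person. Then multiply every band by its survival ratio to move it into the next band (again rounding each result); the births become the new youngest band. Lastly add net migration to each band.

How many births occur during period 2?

9857

(Bands numbered youngest = 1 to oldest = 5.)
Period 1:
Births: 15700 × 0.432 = 6782 ; 7800 × 0.312 = 2434 — total 9216
Band 2: 12600 × 0.947 = 11932
Band 3: 15700 × 0.96 = 15072
Band 4: 7800 × 0.951 = 7418
Band 5: 7100 × 0.92 + 3500 × 0.398 = 6532 + 1393 = 7925
Net migration: Band 1 − 440 → 8776
→ [8776, 11932, 15072, 7418, 7925]
Period 2:
Births: 11932 × 0.432 = 5155 ; 15072 × 0.312 = 4702 — total 9857
Band 2: 8776 × 0.947 = 8311
Band 3: 11932 × 0.96 = 11455
Band 4: 15072 × 0.951 = 14333
Band 5: 7418 × 0.92 + 7925 × 0.398 = 6825 + 3154 = 9979
Net migration: Band 1 − 440 → 9417
→ [9417, 8311, 11455, 14333, 9979]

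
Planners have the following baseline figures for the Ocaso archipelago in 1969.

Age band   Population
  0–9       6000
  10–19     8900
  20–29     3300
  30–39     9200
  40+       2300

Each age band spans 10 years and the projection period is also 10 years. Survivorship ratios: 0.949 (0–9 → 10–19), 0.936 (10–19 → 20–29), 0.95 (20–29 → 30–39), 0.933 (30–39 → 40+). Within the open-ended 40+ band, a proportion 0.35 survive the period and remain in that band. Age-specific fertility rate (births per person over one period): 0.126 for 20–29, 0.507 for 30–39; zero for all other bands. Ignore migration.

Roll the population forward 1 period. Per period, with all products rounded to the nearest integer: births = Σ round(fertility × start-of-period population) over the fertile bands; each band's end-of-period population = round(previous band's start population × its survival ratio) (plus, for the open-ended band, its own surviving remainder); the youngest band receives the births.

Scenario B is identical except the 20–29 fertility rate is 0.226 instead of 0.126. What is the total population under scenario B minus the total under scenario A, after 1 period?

330

After projecting period 1:
Births: 3300 × 0.126 = 416 ; 9200 × 0.507 = 4664 → 5080
10–19: 6000 × 0.949 = 5694
20–29: 8900 × 0.936 = 8330
30–39: 3300 × 0.95 = 3135
40+: 9200 × 0.933 + 2300 × 0.35 = 8584 + 805 = 9389
Giving 5080 / 5694 / 8330 / 3135 / 9389.
Scenario A total after 1 period: 31628
Scenario B projection —
After projecting period 1:
Births: 3300 × 0.226 = 746 ; 9200 × 0.507 = 4664 → 5410
10–19: 6000 × 0.949 = 5694
20–29: 8900 × 0.936 = 8330
30–39: 3300 × 0.95 = 3135
40+: 9200 × 0.933 + 2300 × 0.35 = 8584 + 805 = 9389
Giving 5410 / 5694 / 8330 / 3135 / 9389.
Scenario B total after 1 period: 31958
Difference B − A = 31958 − 31628 = 330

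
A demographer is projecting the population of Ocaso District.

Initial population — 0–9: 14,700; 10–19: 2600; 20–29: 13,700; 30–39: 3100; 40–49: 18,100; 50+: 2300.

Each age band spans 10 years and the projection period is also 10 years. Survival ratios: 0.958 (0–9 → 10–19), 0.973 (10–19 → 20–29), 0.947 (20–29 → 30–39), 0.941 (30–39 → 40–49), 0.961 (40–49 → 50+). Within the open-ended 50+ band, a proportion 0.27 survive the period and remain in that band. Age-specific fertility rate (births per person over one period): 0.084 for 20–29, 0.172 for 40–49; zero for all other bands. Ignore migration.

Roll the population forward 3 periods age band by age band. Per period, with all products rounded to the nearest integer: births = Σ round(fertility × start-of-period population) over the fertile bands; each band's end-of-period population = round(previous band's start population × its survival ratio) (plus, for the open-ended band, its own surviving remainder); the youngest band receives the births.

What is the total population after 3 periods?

36946

Period 1.
Births: 13700 × 0.084 = 1151  |  18100 × 0.172 = 3113 → 4264
10–19: 14700 × 0.958 = 14083
20–29: 2600 × 0.973 = 2530
30–39: 13700 × 0.947 = 12974
40–49: 3100 × 0.941 = 2917
50+: 18100 × 0.961 + 2300 × 0.27 = 17394 + 621 = 18015
End of period: [4264, 14083, 2530, 12974, 2917, 18015]
Period 2.
Births: 2530 × 0.084 = 213  |  2917 × 0.172 = 502 → 715
10–19: 4264 × 0.958 = 4085
20–29: 14083 × 0.973 = 13703
30–39: 2530 × 0.947 = 2396
40–49: 12974 × 0.941 = 12209
50+: 2917 × 0.961 + 18015 × 0.27 = 2803 + 4864 = 7667
End of period: [715, 4085, 13703, 2396, 12209, 7667]
Period 3.
Births: 13703 × 0.084 = 1151  |  12209 × 0.172 = 2100 → 3251
10–19: 715 × 0.958 = 685
20–29: 4085 × 0.973 = 3975
30–39: 13703 × 0.947 = 12977
40–49: 2396 × 0.941 = 2255
50+: 12209 × 0.961 + 7667 × 0.27 = 11733 + 2070 = 13803
End of period: [3251, 685, 3975, 12977, 2255, 13803]
Total after period 3: 3251 + 685 + 3975 + 12977 + 2255 + 13803 = 36946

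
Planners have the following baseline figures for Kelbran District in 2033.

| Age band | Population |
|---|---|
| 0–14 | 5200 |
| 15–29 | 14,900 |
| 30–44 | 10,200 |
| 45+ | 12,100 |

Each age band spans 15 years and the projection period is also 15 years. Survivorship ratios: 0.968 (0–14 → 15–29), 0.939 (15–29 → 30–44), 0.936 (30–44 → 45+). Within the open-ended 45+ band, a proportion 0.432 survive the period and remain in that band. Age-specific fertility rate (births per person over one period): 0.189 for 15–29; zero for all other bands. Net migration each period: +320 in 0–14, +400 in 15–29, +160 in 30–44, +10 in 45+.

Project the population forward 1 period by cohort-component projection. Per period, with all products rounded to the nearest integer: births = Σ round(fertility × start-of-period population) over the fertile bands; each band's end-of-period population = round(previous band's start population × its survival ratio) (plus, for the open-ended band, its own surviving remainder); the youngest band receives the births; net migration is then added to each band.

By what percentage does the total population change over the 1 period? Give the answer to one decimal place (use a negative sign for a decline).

-11.5

Numbering the bands 1..4 from youngest to oldest:
— Period 1 —
Births: 14900 × 0.189 = 2816
Band 2: 5200 × 0.968 = 5034
Band 3: 14900 × 0.939 = 13991
Band 4: 10200 × 0.936 + 12100 × 0.432 = 9547 + 5227 = 14774
Net migration: Band 1 + 320 → 3136; Band 2 + 400 → 5434; Band 3 + 160 → 14151; Band 4 + 10 → 14784
Population now: 0–14=3136, 15–29=5434, 30–44=14151, 45+=14784
Total: 42400 → 37505; change = -4895; percentage change = -11.5%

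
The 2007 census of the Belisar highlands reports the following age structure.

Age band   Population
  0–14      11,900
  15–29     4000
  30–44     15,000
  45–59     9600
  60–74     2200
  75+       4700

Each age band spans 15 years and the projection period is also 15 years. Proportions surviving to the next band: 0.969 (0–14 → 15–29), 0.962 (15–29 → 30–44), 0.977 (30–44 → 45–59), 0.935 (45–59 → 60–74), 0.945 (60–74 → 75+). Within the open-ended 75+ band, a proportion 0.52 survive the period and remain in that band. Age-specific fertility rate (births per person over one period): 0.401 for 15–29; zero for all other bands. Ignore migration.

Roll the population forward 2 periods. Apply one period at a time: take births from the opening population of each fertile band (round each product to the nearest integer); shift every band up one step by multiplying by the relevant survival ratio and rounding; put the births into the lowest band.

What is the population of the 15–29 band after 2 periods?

[period 1]
Births: 4000 × 0.401 = 1604
15–29: 11900 × 0.969 = 11531
30–44: 4000 × 0.962 = 3848
45–59: 15000 × 0.977 = 14655
60–74: 9600 × 0.935 = 8976
75+: 2200 × 0.945 + 4700 × 0.52 = 2079 + 2444 = 4523
Giving 1604 / 11531 / 3848 / 14655 / 8976 / 4523.
[period 2]
Births: 11531 × 0.401 = 4624
15–29: 1604 × 0.969 = 1554
30–44: 11531 × 0.962 = 11093
45–59: 3848 × 0.977 = 3759
60–74: 14655 × 0.935 = 13702
75+: 8976 × 0.945 + 4523 × 0.52 = 8482 + 2352 = 10834
Giving 4624 / 1554 / 11093 / 3759 / 13702 / 10834.

1554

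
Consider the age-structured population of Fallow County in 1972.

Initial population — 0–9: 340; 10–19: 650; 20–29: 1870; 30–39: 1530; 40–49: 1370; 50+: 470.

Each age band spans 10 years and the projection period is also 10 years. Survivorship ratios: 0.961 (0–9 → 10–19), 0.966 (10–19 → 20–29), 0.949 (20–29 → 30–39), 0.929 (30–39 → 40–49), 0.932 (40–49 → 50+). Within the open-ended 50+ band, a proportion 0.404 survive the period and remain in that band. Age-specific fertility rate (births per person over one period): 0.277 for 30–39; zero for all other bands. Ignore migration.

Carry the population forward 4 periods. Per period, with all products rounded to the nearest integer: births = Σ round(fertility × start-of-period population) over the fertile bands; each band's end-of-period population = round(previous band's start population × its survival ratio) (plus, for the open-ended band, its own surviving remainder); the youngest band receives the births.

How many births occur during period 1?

424

Period 1:
Births: 1530 * 0.277 = 424
10–19: 340 * 0.961 = 327
20–29: 650 * 0.966 = 628
30–39: 1870 * 0.949 = 1775
40–49: 1530 * 0.929 = 1421
50+: 1370 * 0.932 + 470 * 0.404 = 1277 + 190 = 1467
Population now: 0–9=424, 10–19=327, 20–29=628, 30–39=1775, 40–49=1421, 50+=1467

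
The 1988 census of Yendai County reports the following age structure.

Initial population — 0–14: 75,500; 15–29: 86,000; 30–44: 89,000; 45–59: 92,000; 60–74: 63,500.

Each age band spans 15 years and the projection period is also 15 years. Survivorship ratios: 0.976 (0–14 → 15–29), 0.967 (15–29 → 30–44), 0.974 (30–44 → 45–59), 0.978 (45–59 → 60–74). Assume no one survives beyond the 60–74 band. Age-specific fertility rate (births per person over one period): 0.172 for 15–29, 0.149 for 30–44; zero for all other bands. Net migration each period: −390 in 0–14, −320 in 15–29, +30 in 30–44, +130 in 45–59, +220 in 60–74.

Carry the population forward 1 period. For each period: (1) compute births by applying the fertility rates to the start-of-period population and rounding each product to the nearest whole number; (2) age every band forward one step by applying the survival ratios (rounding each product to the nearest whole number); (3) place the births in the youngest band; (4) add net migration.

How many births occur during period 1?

Period 1:
Births: 86000 * 0.172 = 14792, 89000 * 0.149 = 13261 → 28053
15–29: 75500 * 0.976 = 73688
30–44: 86000 * 0.967 = 83162
45–59: 89000 * 0.974 = 86686
60–74: 92000 * 0.978 = 89976
Net migration: 0–14 − 390 → 27663; 15–29 − 320 → 73368; 30–44 + 30 → 83192; 45–59 + 130 → 86816; 60–74 + 220 → 90196
Population now: 0–14=27663, 15–29=73368, 30–44=83192, 45–59=86816, 60–74=90196

28053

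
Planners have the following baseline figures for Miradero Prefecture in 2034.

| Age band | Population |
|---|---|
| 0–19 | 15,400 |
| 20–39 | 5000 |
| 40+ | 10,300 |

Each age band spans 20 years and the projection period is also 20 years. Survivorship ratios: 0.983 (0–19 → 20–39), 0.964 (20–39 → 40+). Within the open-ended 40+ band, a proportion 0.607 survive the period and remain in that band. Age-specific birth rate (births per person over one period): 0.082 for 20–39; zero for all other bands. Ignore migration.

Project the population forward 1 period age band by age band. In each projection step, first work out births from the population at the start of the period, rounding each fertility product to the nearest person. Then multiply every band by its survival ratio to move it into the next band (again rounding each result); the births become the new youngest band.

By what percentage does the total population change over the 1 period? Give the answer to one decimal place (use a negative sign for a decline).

-13.3

(Groups numbered youngest = 1 to oldest = 3.)
— Period 1 —
Births: 5000 * 0.082 = 410
Group 2: 15400 * 0.983 = 15138
Group 3: 5000 * 0.964 + 10300 * 0.607 = 4820 + 6252 = 11072
Giving 410 / 15138 / 11072.
Total: 30700 → 26620; change = -4080; percentage change = -13.3%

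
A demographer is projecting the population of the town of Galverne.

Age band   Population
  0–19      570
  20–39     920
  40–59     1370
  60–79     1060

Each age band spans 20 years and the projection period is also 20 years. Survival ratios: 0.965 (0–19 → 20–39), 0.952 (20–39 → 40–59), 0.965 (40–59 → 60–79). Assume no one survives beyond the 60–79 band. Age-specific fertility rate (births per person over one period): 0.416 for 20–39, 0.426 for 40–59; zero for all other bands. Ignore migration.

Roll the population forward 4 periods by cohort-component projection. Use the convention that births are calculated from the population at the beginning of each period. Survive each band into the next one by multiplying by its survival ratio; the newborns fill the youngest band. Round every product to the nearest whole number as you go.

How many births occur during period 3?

611

Numbering the groups 1..4 from youngest to oldest:
Period 1.
Births: 920 × 0.416 = 383, 1370 × 0.426 = 584 — total 967
Group 2: 570 × 0.965 = 550
Group 3: 920 × 0.952 = 876
Group 4: 1370 × 0.965 = 1322
→ [967, 550, 876, 1322]
Period 2.
Births: 550 × 0.416 = 229, 876 × 0.426 = 373 — total 602
Group 2: 967 × 0.965 = 933
Group 3: 550 × 0.952 = 524
Group 4: 876 × 0.965 = 845
→ [602, 933, 524, 845]
Period 3.
Births: 933 × 0.416 = 388, 524 × 0.426 = 223 — total 611
Group 2: 602 × 0.965 = 581
Group 3: 933 × 0.952 = 888
Group 4: 524 × 0.965 = 506
→ [611, 581, 888, 506]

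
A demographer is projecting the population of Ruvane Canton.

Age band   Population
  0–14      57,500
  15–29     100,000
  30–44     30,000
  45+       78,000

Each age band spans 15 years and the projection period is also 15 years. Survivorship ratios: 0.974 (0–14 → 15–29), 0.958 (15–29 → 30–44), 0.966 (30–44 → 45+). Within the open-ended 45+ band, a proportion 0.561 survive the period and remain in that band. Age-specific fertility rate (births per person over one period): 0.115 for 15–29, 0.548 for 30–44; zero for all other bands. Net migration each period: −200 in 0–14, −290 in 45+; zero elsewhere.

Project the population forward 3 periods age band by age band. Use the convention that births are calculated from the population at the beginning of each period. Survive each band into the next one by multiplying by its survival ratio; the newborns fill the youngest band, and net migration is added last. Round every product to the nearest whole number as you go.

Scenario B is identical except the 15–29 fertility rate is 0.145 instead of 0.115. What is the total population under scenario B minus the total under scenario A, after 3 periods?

Numbering the groups 1..4 from youngest to oldest:
— Period 1 —
Births: 100000 × 0.115 = 11500 ; 30000 × 0.548 = 16440 → 27940
Group 2: 57500 × 0.974 = 56005
Group 3: 100000 × 0.958 = 95800
Group 4: 30000 × 0.966 + 78000 × 0.561 = 28980 + 43758 = 72738
Net migration: Group 1 − 200 → 27740; Group 4 − 290 → 72448
→ [27740, 56005, 95800, 72448]
— Period 2 —
Births: 56005 × 0.115 = 6441 ; 95800 × 0.548 = 52498 → 58939
Group 2: 27740 × 0.974 = 27019
Group 3: 56005 × 0.958 = 53653
Group 4: 95800 × 0.966 + 72448 × 0.561 = 92543 + 40643 = 133186
Net migration: Group 1 − 200 → 58739; Group 4 − 290 → 132896
→ [58739, 27019, 53653, 132896]
— Period 3 —
Births: 27019 × 0.115 = 3107 ; 53653 × 0.548 = 29402 → 32509
Group 2: 58739 × 0.974 = 57212
Group 3: 27019 × 0.958 = 25884
Group 4: 53653 × 0.966 + 132896 × 0.561 = 51829 + 74555 = 126384
Net migration: Group 1 − 200 → 32309; Group 4 − 290 → 126094
→ [32309, 57212, 25884, 126094]
Scenario A total after 3 periods: 241499
Scenario B projection —
— Period 1 —
Births: 100000 × 0.145 = 14500 ; 30000 × 0.548 = 16440 → 30940
Group 2: 57500 × 0.974 = 56005
Group 3: 100000 × 0.958 = 95800
Group 4: 30000 × 0.966 + 78000 × 0.561 = 28980 + 43758 = 72738
Net migration: Group 1 − 200 → 30740; Group 4 − 290 → 72448
→ [30740, 56005, 95800, 72448]
— Period 2 —
Births: 56005 × 0.145 = 8121 ; 95800 × 0.548 = 52498 → 60619
Group 2: 30740 × 0.974 = 29941
Group 3: 56005 × 0.958 = 53653
Group 4: 95800 × 0.966 + 72448 × 0.561 = 92543 + 40643 = 133186
Net migration: Group 1 − 200 → 60419; Group 4 − 290 → 132896
→ [60419, 29941, 53653, 132896]
— Period 3 —
Births: 29941 × 0.145 = 4341 ; 53653 × 0.548 = 29402 → 33743
Group 2: 60419 × 0.974 = 58848
Group 3: 29941 × 0.958 = 28683
Group 4: 53653 × 0.966 + 132896 × 0.561 = 51829 + 74555 = 126384
Net migration: Group 1 − 200 → 33543; Group 4 − 290 → 126094
→ [33543, 58848, 28683, 126094]
Scenario B total after 3 periods: 247168
Difference B − A = 247168 − 241499 = 5669

5669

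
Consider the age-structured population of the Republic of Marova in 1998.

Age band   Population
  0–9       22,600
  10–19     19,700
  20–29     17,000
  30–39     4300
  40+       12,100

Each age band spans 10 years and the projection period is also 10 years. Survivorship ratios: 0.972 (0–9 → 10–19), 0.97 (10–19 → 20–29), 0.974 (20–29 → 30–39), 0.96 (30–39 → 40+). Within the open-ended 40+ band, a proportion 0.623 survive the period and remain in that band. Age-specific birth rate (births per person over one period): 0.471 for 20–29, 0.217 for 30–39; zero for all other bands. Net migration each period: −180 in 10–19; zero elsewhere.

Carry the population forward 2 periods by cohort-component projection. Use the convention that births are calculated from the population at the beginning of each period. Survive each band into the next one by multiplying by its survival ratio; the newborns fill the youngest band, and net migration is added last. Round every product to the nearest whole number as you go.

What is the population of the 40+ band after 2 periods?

23164

(Bands numbered youngest = 1 to oldest = 5.)
After projecting period 1:
Births: 17000 * 0.471 = 8007  |  4300 * 0.217 = 933 → 8940
Band 2: 22600 * 0.972 = 21967
Band 3: 19700 * 0.97 = 19109
Band 4: 17000 * 0.974 = 16558
Band 5: 4300 * 0.96 + 12100 * 0.623 = 4128 + 7538 = 11666
Net migration: Band 2 − 180 → 21787
→ [8940, 21787, 19109, 16558, 11666]
After projecting period 2:
Births: 19109 * 0.471 = 9000  |  16558 * 0.217 = 3593 → 12593
Band 2: 8940 * 0.972 = 8690
Band 3: 21787 * 0.97 = 21133
Band 4: 19109 * 0.974 = 18612
Band 5: 16558 * 0.96 + 11666 * 0.623 = 15896 + 7268 = 23164
Net migration: Band 2 − 180 → 8510
→ [12593, 8510, 21133, 18612, 23164]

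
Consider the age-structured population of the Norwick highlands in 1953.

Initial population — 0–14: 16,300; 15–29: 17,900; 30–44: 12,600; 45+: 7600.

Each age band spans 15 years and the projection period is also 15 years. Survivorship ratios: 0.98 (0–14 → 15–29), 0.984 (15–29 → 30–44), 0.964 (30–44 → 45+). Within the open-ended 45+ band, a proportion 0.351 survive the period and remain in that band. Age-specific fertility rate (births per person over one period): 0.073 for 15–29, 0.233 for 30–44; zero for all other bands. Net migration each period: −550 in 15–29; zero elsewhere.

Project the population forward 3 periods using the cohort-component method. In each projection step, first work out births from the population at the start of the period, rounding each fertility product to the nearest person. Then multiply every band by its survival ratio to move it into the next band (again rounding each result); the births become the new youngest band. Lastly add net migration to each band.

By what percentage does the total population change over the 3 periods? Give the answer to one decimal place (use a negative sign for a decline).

Call the groups 1 to 4, youngest first.
— Period 1 —
Births: 17900 × 0.073 = 1307 ; 12600 × 0.233 = 2936 — total 4243
Group 2: 16300 × 0.98 = 15974
Group 3: 17900 × 0.984 = 17614
Group 4: 12600 × 0.964 + 7600 × 0.351 = 12146 + 2668 = 14814
Net migration: Group 2 − 550 → 15424
→ [4243, 15424, 17614, 14814]
— Period 2 —
Births: 15424 × 0.073 = 1126 ; 17614 × 0.233 = 4104 — total 5230
Group 2: 4243 × 0.98 = 4158
Group 3: 15424 × 0.984 = 15177
Group 4: 17614 × 0.964 + 14814 × 0.351 = 16980 + 5200 = 22180
Net migration: Group 2 − 550 → 3608
→ [5230, 3608, 15177, 22180]
— Period 3 —
Births: 3608 × 0.073 = 263 ; 15177 × 0.233 = 3536 — total 3799
Group 2: 5230 × 0.98 = 5125
Group 3: 3608 × 0.984 = 3550
Group 4: 15177 × 0.964 + 22180 × 0.351 = 14631 + 7785 = 22416
Net migration: Group 2 − 550 → 4575
→ [3799, 4575, 3550, 22416]
Total: 54400 → 34340; change = -20060; percentage change = -36.9%

-36.9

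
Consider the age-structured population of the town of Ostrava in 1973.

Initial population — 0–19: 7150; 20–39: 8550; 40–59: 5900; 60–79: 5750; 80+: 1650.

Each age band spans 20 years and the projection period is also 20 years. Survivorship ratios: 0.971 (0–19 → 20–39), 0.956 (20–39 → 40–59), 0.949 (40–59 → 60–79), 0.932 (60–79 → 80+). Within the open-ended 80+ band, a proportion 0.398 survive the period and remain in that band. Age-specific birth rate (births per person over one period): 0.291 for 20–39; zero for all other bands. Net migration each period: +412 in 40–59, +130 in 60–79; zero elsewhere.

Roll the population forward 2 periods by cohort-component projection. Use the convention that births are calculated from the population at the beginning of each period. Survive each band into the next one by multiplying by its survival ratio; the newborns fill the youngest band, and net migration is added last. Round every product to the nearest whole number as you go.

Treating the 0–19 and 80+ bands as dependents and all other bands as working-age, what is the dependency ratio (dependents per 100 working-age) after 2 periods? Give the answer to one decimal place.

After projecting period 1:
Births: 8550 × 0.291 = 2488
20–39: 7150 × 0.971 = 6943
40–59: 8550 × 0.956 = 8174
60–79: 5900 × 0.949 = 5599
80+: 5750 × 0.932 + 1650 × 0.398 = 5359 + 657 = 6016
Net migration: 40–59 + 412 → 8586; 60–79 + 130 → 5729
→ [2488, 6943, 8586, 5729, 6016]
After projecting period 2:
Births: 6943 × 0.291 = 2020
20–39: 2488 × 0.971 = 2416
40–59: 6943 × 0.956 = 6638
60–79: 8586 × 0.949 = 8148
80+: 5729 × 0.932 + 6016 × 0.398 = 5339 + 2394 = 7733
Net migration: 40–59 + 412 → 7050; 60–79 + 130 → 8278
→ [2020, 2416, 7050, 8278, 7733]
Dependents (band 0–19 + band 80+) = 2020 + 7733 = 9753; working-age = 17744; ratio = 9753/17744 × 100 = 55.0

55.0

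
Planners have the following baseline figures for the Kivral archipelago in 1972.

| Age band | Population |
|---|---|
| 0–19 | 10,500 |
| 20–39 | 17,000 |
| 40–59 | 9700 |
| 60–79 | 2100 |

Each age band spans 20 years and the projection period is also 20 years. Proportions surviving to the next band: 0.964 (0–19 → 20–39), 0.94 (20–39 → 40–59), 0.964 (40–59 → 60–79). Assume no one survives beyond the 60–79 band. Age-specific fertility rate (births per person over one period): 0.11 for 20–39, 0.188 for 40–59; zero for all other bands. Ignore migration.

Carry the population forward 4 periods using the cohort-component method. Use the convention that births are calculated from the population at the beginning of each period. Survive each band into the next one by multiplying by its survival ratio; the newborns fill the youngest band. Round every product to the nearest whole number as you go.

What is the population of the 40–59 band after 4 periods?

3731

Let band 1 be 0–19 through band 4 = 60–79.
Period 1:
Births: 17000 × 0.11 = 1870  |  9700 × 0.188 = 1824 → 3694
Band 2: 10500 × 0.964 = 10122
Band 3: 17000 × 0.94 = 15980
Band 4: 9700 × 0.964 = 9351
→ [3694, 10122, 15980, 9351]
Period 2:
Births: 10122 × 0.11 = 1113  |  15980 × 0.188 = 3004 → 4117
Band 2: 3694 × 0.964 = 3561
Band 3: 10122 × 0.94 = 9515
Band 4: 15980 × 0.964 = 15405
→ [4117, 3561, 9515, 15405]
Period 3:
Births: 3561 × 0.11 = 392  |  9515 × 0.188 = 1789 → 2181
Band 2: 4117 × 0.964 = 3969
Band 3: 3561 × 0.94 = 3347
Band 4: 9515 × 0.964 = 9172
→ [2181, 3969, 3347, 9172]
Period 4:
Births: 3969 × 0.11 = 437  |  3347 × 0.188 = 629 → 1066
Band 2: 2181 × 0.964 = 2102
Band 3: 3969 × 0.94 = 3731
Band 4: 3347 × 0.964 = 3227
→ [1066, 2102, 3731, 3227]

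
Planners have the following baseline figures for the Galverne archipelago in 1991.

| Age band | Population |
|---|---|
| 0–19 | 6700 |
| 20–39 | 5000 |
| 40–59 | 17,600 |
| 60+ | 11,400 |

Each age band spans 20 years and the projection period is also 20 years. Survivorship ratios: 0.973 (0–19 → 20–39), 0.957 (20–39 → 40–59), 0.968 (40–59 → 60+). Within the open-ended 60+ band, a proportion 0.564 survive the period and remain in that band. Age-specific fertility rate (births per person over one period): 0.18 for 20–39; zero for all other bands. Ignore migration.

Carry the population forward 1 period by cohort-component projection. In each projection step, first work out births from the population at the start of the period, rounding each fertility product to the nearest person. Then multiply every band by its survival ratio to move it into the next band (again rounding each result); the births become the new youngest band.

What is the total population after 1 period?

[period 1]
Births: 5000 * 0.18 = 900
20–39: 6700 * 0.973 = 6519
40–59: 5000 * 0.957 = 4785
60+: 17600 * 0.968 + 11400 * 0.564 = 17037 + 6430 = 23467
Population now: 0–19=900, 20–39=6519, 40–59=4785, 60+=23467
Total after period 1: 900 + 6519 + 4785 + 23467 = 35671

35671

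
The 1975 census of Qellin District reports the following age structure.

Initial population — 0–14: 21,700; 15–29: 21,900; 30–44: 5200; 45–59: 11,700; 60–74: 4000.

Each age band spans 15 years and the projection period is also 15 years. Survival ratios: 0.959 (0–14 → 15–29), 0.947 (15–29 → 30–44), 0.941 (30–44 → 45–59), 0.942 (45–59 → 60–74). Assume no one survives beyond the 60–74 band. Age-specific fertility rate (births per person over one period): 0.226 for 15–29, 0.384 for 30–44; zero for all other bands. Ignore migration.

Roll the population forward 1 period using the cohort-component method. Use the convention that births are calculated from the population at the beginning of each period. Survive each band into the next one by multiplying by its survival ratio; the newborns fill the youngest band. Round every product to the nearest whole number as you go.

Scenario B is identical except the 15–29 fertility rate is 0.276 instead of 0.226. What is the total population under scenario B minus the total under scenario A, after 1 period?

1095

Call the groups 1 to 5, youngest first.
After projecting period 1:
Births: 21900 × 0.226 = 4949  |  5200 × 0.384 = 1997 — total 6946
Group 2: 21700 × 0.959 = 20810
Group 3: 21900 × 0.947 = 20739
Group 4: 5200 × 0.941 = 4893
Group 5: 11700 × 0.942 = 11021
Population now: 0–14=6946, 15–29=20810, 30–44=20739, 45–59=4893, 60–74=11021
Scenario A total after 1 period: 64409
Scenario B projection —
After projecting period 1:
Births: 21900 × 0.276 = 6044  |  5200 × 0.384 = 1997 — total 8041
Group 2: 21700 × 0.959 = 20810
Group 3: 21900 × 0.947 = 20739
Group 4: 5200 × 0.941 = 4893
Group 5: 11700 × 0.942 = 11021
Population now: 0–14=8041, 15–29=20810, 30–44=20739, 45–59=4893, 60–74=11021
Scenario B total after 1 period: 65504
Difference B − A = 65504 − 64409 = 1095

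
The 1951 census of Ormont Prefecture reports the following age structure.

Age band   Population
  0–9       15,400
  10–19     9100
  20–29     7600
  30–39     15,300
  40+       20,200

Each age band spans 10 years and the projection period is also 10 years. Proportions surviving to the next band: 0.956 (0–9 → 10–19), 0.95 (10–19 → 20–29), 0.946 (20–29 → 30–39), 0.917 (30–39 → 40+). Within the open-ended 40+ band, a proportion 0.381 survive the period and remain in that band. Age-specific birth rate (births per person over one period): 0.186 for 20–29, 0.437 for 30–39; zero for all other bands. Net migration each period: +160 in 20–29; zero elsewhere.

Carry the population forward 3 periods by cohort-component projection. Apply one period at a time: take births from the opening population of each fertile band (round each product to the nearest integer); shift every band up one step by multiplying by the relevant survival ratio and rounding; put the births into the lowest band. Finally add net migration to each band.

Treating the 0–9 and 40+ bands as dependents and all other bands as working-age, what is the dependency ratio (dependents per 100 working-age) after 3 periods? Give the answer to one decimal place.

[period 1]
Births: 7600 * 0.186 = 1414  |  15300 * 0.437 = 6686 ⇒ total 8100
10–19: 15400 * 0.956 = 14722
20–29: 9100 * 0.95 = 8645
30–39: 7600 * 0.946 = 7190
40+: 15300 * 0.917 + 20200 * 0.381 = 14030 + 7696 = 21726
Net migration: 20–29 + 160 → 8805
→ [8100, 14722, 8805, 7190, 21726]
[period 2]
Births: 8805 * 0.186 = 1638  |  7190 * 0.437 = 3142 ⇒ total 4780
10–19: 8100 * 0.956 = 7744
20–29: 14722 * 0.95 = 13986
30–39: 8805 * 0.946 = 8330
40+: 7190 * 0.917 + 21726 * 0.381 = 6593 + 8278 = 14871
Net migration: 20–29 + 160 → 14146
→ [4780, 7744, 14146, 8330, 14871]
[period 3]
Births: 14146 * 0.186 = 2631  |  8330 * 0.437 = 3640 ⇒ total 6271
10–19: 4780 * 0.956 = 4570
20–29: 7744 * 0.95 = 7357
30–39: 14146 * 0.946 = 13382
40+: 8330 * 0.917 + 14871 * 0.381 = 7639 + 5666 = 13305
Net migration: 20–29 + 160 → 7517
→ [6271, 4570, 7517, 13382, 13305]
Dependents (band 0–9 + band 40+) = 6271 + 13305 = 19576; working-age = 25469; ratio = 19576/25469 × 100 = 76.9

76.9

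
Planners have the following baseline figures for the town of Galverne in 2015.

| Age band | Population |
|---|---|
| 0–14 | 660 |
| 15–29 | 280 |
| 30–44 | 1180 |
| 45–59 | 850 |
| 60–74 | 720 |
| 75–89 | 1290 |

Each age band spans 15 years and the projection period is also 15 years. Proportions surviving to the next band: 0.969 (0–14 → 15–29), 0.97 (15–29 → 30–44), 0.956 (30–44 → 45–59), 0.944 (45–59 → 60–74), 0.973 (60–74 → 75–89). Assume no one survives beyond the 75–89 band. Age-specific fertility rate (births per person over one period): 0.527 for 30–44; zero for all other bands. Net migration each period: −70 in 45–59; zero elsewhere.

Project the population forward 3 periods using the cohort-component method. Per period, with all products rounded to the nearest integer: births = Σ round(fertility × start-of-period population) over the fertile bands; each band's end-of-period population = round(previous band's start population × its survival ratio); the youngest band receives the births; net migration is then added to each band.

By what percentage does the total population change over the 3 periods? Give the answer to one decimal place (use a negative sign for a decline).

-45.3

Call the bands 1 to 6, youngest first.
After projecting period 1:
Births: 1180 × 0.527 = 622
Band 2: 660 × 0.969 = 640
Band 3: 280 × 0.97 = 272
Band 4: 1180 × 0.956 = 1128
Band 5: 850 × 0.944 = 802
Band 6: 720 × 0.973 = 701
Net migration: Band 4 − 70 → 1058
Giving 622 / 640 / 272 / 1058 / 802 / 701.
After projecting period 2:
Births: 272 × 0.527 = 143
Band 2: 622 × 0.969 = 603
Band 3: 640 × 0.97 = 621
Band 4: 272 × 0.956 = 260
Band 5: 1058 × 0.944 = 999
Band 6: 802 × 0.973 = 780
Net migration: Band 4 − 70 → 190
Giving 143 / 603 / 621 / 190 / 999 / 780.
After projecting period 3:
Births: 621 × 0.527 = 327
Band 2: 143 × 0.969 = 139
Band 3: 603 × 0.97 = 585
Band 4: 621 × 0.956 = 594
Band 5: 190 × 0.944 = 179
Band 6: 999 × 0.973 = 972
Net migration: Band 4 − 70 → 524
Giving 327 / 139 / 585 / 524 / 179 / 972.
Total: 4980 → 2726; change = -2254; percentage change = -45.3%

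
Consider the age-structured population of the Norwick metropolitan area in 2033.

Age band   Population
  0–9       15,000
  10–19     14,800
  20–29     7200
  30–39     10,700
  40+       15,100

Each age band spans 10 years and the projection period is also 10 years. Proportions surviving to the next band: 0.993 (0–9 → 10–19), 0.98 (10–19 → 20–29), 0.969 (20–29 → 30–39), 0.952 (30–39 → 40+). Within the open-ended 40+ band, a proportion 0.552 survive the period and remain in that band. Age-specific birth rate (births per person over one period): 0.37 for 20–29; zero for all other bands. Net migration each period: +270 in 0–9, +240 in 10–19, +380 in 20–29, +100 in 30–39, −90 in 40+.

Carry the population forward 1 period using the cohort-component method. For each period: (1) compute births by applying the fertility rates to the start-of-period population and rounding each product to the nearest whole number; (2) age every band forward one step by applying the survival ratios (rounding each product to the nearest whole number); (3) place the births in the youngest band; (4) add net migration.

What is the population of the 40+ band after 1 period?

18431

Let band 1 be 0–9 through band 5 = 40+.
Period 1.
Births: 7200 × 0.37 = 2664
Band 2: 15000 × 0.993 = 14895
Band 3: 14800 × 0.98 = 14504
Band 4: 7200 × 0.969 = 6977
Band 5: 10700 × 0.952 + 15100 × 0.552 = 10186 + 8335 = 18521
Net migration: Band 1 + 270 → 2934; Band 2 + 240 → 15135; Band 3 + 380 → 14884; Band 4 + 100 → 7077; Band 5 − 90 → 18431
End of period: [2934, 15135, 14884, 7077, 18431]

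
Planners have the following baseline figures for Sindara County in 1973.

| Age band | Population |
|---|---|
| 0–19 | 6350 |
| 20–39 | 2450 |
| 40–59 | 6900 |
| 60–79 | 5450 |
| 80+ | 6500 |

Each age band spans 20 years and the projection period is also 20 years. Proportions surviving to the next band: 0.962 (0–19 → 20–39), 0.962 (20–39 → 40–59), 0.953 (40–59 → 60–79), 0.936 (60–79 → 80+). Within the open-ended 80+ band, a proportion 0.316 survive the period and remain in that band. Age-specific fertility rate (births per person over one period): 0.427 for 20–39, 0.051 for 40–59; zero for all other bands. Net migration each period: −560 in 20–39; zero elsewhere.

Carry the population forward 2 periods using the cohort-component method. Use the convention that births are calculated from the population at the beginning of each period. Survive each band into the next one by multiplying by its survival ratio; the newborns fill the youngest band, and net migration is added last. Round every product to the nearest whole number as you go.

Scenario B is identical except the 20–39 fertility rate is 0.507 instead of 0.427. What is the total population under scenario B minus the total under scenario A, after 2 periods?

After projecting period 1:
Births: 2450 × 0.427 = 1046 ; 6900 × 0.051 = 352 — total 1398
20–39: 6350 × 0.962 = 6109
40–59: 2450 × 0.962 = 2357
60–79: 6900 × 0.953 = 6576
80+: 5450 × 0.936 + 6500 × 0.316 = 5101 + 2054 = 7155
Net migration: 20–39 − 560 → 5549
Giving 1398 / 5549 / 2357 / 6576 / 7155.
After projecting period 2:
Births: 5549 × 0.427 = 2369 ; 2357 × 0.051 = 120 — total 2489
20–39: 1398 × 0.962 = 1345
40–59: 5549 × 0.962 = 5338
60–79: 2357 × 0.953 = 2246
80+: 6576 × 0.936 + 7155 × 0.316 = 6155 + 2261 = 8416
Net migration: 20–39 − 560 → 785
Giving 2489 / 785 / 5338 / 2246 / 8416.
Scenario A total after 2 periods: 19274
Scenario B projection —
After projecting period 1:
Births: 2450 × 0.507 = 1242 ; 6900 × 0.051 = 352 — total 1594
20–39: 6350 × 0.962 = 6109
40–59: 2450 × 0.962 = 2357
60–79: 6900 × 0.953 = 6576
80+: 5450 × 0.936 + 6500 × 0.316 = 5101 + 2054 = 7155
Net migration: 20–39 − 560 → 5549
Giving 1594 / 5549 / 2357 / 6576 / 7155.
After projecting period 2:
Births: 5549 × 0.507 = 2813 ; 2357 × 0.051 = 120 — total 2933
20–39: 1594 × 0.962 = 1533
40–59: 5549 × 0.962 = 5338
60–79: 2357 × 0.953 = 2246
80+: 6576 × 0.936 + 7155 × 0.316 = 6155 + 2261 = 8416
Net migration: 20–39 − 560 → 973
Giving 2933 / 973 / 5338 / 2246 / 8416.
Scenario B total after 2 periods: 19906
Difference B − A = 19906 − 19274 = 632

632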